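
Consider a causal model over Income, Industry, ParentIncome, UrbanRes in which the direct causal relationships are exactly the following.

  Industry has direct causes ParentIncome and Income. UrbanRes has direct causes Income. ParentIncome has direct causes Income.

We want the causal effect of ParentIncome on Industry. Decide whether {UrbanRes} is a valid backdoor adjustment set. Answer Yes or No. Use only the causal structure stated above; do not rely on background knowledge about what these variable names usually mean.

No

Backdoor paths from ParentIncome to Industry (paths whose first edge points into ParentIncome):
  P1: ParentIncome <- Income -> Industry
Condition 1 (no descendant of ParentIncome in the set): holds — descendants of ParentIncome are {Industry}; none are in {UrbanRes}.
Condition 2 (every backdoor path blocked by {UrbanRes}):
  P1: open — no interior node is in the conditioning set.
{UrbanRes} does not satisfy the backdoor criterion.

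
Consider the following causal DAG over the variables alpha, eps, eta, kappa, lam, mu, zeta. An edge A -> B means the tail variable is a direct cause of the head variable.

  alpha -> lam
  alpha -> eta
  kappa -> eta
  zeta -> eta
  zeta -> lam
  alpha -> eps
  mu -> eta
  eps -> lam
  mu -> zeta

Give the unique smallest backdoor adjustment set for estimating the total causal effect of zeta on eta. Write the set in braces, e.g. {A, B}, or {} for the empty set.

Variables eligible for adjustment (non-descendants of zeta, excluding zeta and eta): {alpha, eps, kappa, mu}.
Backdoor paths from zeta to eta:
  P1: zeta <- mu -> eta
The empty set is not sufficient: P1 (zeta <- mu -> eta) has no collider blocking it and no conditioned non-collider, so it is open.
Try {mu}:
  P1: blocked at fork node mu ∈ conditioning set.
{mu} contains no descendant of zeta and blocks every backdoor path.
No other singleton works — e.g. {kappa} leaves P1 open — so {mu} is the unique smallest valid adjustment set.

{mu}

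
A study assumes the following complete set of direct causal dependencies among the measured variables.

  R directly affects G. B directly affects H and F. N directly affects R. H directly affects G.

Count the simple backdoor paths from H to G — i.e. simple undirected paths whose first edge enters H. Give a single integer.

0

A backdoor path from H to G is any simple undirected path whose first edge points into H (i.e. leaves H via a parent).
Parents of H: {B}.
No simple path from any parent of H reaches G without revisiting H, so there are no backdoor paths.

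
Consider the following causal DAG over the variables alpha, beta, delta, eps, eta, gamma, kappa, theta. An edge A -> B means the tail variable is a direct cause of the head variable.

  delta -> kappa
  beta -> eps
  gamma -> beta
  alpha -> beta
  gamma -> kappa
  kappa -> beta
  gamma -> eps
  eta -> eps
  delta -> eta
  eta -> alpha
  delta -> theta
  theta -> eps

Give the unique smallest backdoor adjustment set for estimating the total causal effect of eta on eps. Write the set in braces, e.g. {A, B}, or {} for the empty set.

{delta}

Variables eligible for adjustment (non-descendants of eta, excluding eta and eps): {delta, gamma, kappa, theta}.
Backdoor paths from eta to eps:
  P1: eta <- delta -> theta -> eps
  P2: eta <- delta -> kappa <- gamma -> beta -> eps
  P3: eta <- delta -> kappa <- gamma -> eps
  P4: eta <- delta -> kappa -> beta <- gamma -> eps
  P5: eta <- delta -> kappa -> beta -> eps
The empty set is not sufficient: P1 (eta <- delta -> theta -> eps) has no collider blocking it and no conditioned non-collider, so it is open.
Try {delta}:
  P1: blocked at fork node delta ∈ conditioning set.
  P2: blocked at fork node delta ∈ conditioning set.
  P3: blocked at fork node delta ∈ conditioning set.
  P4: blocked at fork node delta ∈ conditioning set.
  P5: blocked at fork node delta ∈ conditioning set.
{delta} contains no descendant of eta and blocks every backdoor path.
No other singleton works — e.g. {gamma} leaves P1 open — so {delta} is the unique smallest valid adjustment set.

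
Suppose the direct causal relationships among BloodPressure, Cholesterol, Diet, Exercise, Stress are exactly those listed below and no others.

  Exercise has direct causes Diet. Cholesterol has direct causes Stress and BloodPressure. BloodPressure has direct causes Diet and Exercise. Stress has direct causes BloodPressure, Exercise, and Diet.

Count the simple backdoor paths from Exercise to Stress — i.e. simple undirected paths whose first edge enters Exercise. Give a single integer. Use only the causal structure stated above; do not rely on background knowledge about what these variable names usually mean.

3

A backdoor path from Exercise to Stress is any simple undirected path whose first edge points into Exercise (i.e. leaves Exercise via a parent).
Parents of Exercise: {Diet}.
Enumerating:
  P1: Exercise <- Diet -> BloodPressure -> Stress
  P2: Exercise <- Diet -> BloodPressure -> Cholesterol <- Stress
  P3: Exercise <- Diet -> Stress
That exhausts the simple backdoor paths. Count: 3.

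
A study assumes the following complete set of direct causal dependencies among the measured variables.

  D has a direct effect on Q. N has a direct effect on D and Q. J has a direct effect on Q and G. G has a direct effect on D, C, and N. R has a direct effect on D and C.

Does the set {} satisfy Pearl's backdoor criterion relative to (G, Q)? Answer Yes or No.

Backdoor paths from G to Q (paths whose first edge points into G):
  P1: G <- J -> Q
Condition 1 (no descendant of G in the set): holds — descendants of G are {C, D, N, Q}; none are in {}.
Condition 2 (every backdoor path blocked by {}):
  P1: open — no interior node is in the conditioning set.
{} does not satisfy the backdoor criterion.

No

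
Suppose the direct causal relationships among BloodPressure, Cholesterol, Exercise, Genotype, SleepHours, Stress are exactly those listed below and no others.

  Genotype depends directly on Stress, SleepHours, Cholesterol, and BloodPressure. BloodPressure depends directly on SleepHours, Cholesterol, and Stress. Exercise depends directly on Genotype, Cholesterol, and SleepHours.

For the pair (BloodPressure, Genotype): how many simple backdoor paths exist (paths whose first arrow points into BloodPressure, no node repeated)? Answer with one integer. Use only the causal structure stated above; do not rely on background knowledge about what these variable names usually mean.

A backdoor path from BloodPressure to Genotype is any simple undirected path whose first edge points into BloodPressure (i.e. leaves BloodPressure via a parent).
Parents of BloodPressure: {Cholesterol, SleepHours, Stress}.
Enumerating:
  P1: BloodPressure <- Cholesterol -> Genotype
  P2: BloodPressure <- Cholesterol -> Exercise <- SleepHours -> Genotype
  P3: BloodPressure <- Cholesterol -> Exercise <- Genotype
  P4: BloodPressure <- Stress -> Genotype
  P5: BloodPressure <- SleepHours -> Genotype
  P6: BloodPressure <- SleepHours -> Exercise <- Cholesterol -> Genotype
  P7: BloodPressure <- SleepHours -> Exercise <- Genotype
That exhausts the simple backdoor paths. Count: 7.

7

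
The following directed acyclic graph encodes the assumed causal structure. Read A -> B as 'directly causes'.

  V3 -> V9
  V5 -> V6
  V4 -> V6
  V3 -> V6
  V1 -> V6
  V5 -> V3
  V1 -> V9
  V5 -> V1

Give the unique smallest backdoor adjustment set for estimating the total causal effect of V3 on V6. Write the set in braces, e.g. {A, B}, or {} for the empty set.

{V5}

Variables eligible for adjustment (non-descendants of V3, excluding V3 and V6): {V1, V4, V5}.
Backdoor paths from V3 to V6:
  P1: V3 <- V5 -> V1 -> V6
  P2: V3 <- V5 -> V6
The empty set is not sufficient: P1 (V3 <- V5 -> V1 -> V6) has no collider blocking it and no conditioned non-collider, so it is open.
Try {V5}:
  P1: blocked at fork node V5 ∈ conditioning set.
  P2: blocked at fork node V5 ∈ conditioning set.
{V5} contains no descendant of V3 and blocks every backdoor path.
No other singleton works — e.g. {V4} leaves P1 open — so {V5} is the unique smallest valid adjustment set.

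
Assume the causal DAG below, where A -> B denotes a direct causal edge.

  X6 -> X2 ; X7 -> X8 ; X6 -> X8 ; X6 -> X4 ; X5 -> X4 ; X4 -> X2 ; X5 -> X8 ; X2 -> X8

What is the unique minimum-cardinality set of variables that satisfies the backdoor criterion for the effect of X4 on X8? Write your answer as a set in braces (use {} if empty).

Variables eligible for adjustment (non-descendants of X4, excluding X4 and X8): {X5, X6, X7}.
Backdoor paths from X4 to X8:
  P1: X4 <- X5 -> X8
  P2: X4 <- X6 -> X2 -> X8
  P3: X4 <- X6 -> X8
The empty set is not sufficient: P1 (X4 <- X5 -> X8) has no collider blocking it and no conditioned non-collider, so it is open.
Try {X5, X6}:
  P1: blocked at fork node X5 ∈ conditioning set.
  P2: blocked at fork node X6 ∈ conditioning set.
  P3: blocked at fork node X6 ∈ conditioning set.
{X5, X6} contains no descendant of X4 and blocks every backdoor path.
Every element of {X5, X6} is needed (dropping X5 leaves P1 open; dropping X6 leaves P2 open), so no proper subset is valid.
Among all size-2 subsets of the eligible variables, only {X5, X6} blocks every backdoor path, so it is the unique smallest valid adjustment set.

{X5, X6}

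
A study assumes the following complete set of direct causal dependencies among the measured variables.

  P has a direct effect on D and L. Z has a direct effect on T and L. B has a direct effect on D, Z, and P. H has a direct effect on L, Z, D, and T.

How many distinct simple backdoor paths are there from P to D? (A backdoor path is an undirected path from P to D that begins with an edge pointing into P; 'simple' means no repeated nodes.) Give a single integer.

4

A backdoor path from P to D is any simple undirected path whose first edge points into P (i.e. leaves P via a parent).
Parents of P: {B}.
Enumerating:
  P1: P <- B -> Z <- H -> D
  P2: P <- B -> Z -> T <- H -> D
  P3: P <- B -> Z -> L <- H -> D
  P4: P <- B -> D
That exhausts the simple backdoor paths. Count: 4.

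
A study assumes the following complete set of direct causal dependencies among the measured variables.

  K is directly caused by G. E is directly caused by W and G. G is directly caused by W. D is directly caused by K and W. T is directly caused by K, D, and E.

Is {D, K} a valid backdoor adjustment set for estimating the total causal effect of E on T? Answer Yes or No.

Backdoor paths from E to T (paths whose first edge points into E):
  P1: E <- W -> G -> K -> D -> T
  P2: E <- W -> G -> K -> T
  P3: E <- W -> D <- K -> T
  P4: E <- W -> D -> T
  P5: E <- G <- W -> D <- K -> T
  P6: E <- G <- W -> D -> T
  P7: E <- G -> K -> D -> T
  P8: E <- G -> K -> T
Condition 1 (no descendant of E in the set): holds — descendants of E are {T}; none are in {D, K}.
Condition 2 (every backdoor path blocked by {D, K}):
  P1: blocked at chain node K ∈ conditioning set.
  P2: blocked at chain node K ∈ conditioning set.
  P3: blocked at fork node K ∈ conditioning set.
  P4: blocked at chain node D ∈ conditioning set.
  P5: blocked at fork node K ∈ conditioning set.
  P6: blocked at chain node D ∈ conditioning set.
  P7: blocked at chain node K ∈ conditioning set.
  P8: blocked at chain node K ∈ conditioning set.
{D, K} satisfies the backdoor criterion.

Yes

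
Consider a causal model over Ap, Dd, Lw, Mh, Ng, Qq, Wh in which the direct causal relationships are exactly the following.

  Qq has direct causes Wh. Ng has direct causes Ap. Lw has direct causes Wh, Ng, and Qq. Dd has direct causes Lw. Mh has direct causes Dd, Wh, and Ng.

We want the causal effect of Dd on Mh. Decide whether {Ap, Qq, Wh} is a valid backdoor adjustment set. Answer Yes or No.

Backdoor paths from Dd to Mh (paths whose first edge points into Dd):
  P1: Dd <- Lw <- Ng -> Mh
  P2: Dd <- Lw <- Wh -> Mh
  P3: Dd <- Lw <- Qq <- Wh -> Mh
Condition 1 (no descendant of Dd in the set): holds — descendants of Dd are {Mh}; none are in {Ap, Qq, Wh}.
Condition 2 (every backdoor path blocked by {Ap, Qq, Wh}):
  P1: open — no interior node is in the conditioning set.
  P2: blocked at fork node Wh ∈ conditioning set.
  P3: blocked at chain node Qq ∈ conditioning set.
{Ap, Qq, Wh} does not satisfy the backdoor criterion.

No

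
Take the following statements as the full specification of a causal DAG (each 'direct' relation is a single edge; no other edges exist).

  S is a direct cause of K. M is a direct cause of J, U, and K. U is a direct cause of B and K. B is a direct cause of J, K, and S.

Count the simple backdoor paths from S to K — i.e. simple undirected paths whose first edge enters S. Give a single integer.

5

A backdoor path from S to K is any simple undirected path whose first edge points into S (i.e. leaves S via a parent).
Parents of S: {B}.
Enumerating:
  P1: S <- B <- U <- M -> K
  P2: S <- B <- U -> K
  P3: S <- B -> J <- M -> U -> K
  P4: S <- B -> J <- M -> K
  P5: S <- B -> K
That exhausts the simple backdoor paths. Count: 5.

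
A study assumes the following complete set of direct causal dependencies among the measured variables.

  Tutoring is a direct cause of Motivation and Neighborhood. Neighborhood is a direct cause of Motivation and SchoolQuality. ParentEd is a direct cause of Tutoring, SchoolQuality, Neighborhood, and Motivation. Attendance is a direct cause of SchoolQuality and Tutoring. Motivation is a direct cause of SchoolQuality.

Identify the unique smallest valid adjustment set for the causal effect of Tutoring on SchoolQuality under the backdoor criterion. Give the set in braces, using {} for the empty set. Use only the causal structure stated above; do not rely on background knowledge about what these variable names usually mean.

{Attendance, ParentEd}

Variables eligible for adjustment (non-descendants of Tutoring, excluding Tutoring and SchoolQuality): {Attendance, ParentEd}.
Backdoor paths from Tutoring to SchoolQuality:
  P1: Tutoring <- Attendance -> SchoolQuality
  P2: Tutoring <- ParentEd -> Neighborhood -> Motivation -> SchoolQuality
  P3: Tutoring <- ParentEd -> Neighborhood -> SchoolQuality
  P4: Tutoring <- ParentEd -> Motivation <- Neighborhood -> SchoolQuality
  P5: Tutoring <- ParentEd -> Motivation -> SchoolQuality
  P6: Tutoring <- ParentEd -> SchoolQuality
The empty set is not sufficient: P1 (Tutoring <- Attendance -> SchoolQuality) has no collider blocking it and no conditioned non-collider, so it is open.
Try {Attendance, ParentEd}:
  P1: blocked at fork node Attendance ∈ conditioning set.
  P2: blocked at fork node ParentEd ∈ conditioning set.
  P3: blocked at fork node ParentEd ∈ conditioning set.
  P4: blocked at fork node ParentEd ∈ conditioning set.
  P5: blocked at fork node ParentEd ∈ conditioning set.
  P6: blocked at fork node ParentEd ∈ conditioning set.
{Attendance, ParentEd} contains no descendant of Tutoring and blocks every backdoor path.
Every element of {Attendance, ParentEd} is needed (dropping Attendance leaves P1 open; dropping ParentEd leaves P2 open), so no proper subset is valid.
Among all size-2 subsets of the eligible variables, only {Attendance, ParentEd} blocks every backdoor path, so it is the unique smallest valid adjustment set.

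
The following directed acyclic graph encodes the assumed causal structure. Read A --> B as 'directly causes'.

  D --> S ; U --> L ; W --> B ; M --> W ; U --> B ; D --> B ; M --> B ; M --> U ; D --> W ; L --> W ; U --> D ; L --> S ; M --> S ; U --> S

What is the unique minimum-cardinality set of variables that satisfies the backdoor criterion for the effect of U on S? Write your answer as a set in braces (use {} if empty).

{M}

Variables eligible for adjustment (non-descendants of U, excluding U and S): {M}.
Backdoor paths from U to S:
  P1: U <- M -> S
  P2: U <- M -> W <- D -> S
  P3: U <- M -> W <- L -> S
  P4: U <- M -> W -> B <- D -> S
  P5: U <- M -> B <- D -> S
  P6: U <- M -> B <- D -> W <- L -> S
  P7: U <- M -> B <- W <- D -> S
  P8: U <- M -> B <- W <- L -> S
The empty set is not sufficient: P1 (U <- M -> S) has no collider blocking it and no conditioned non-collider, so it is open.
Try {M}:
  P1: blocked at fork node M ∈ conditioning set.
  P2: blocked at fork node M ∈ conditioning set.
  P3: blocked at fork node M ∈ conditioning set.
  P4: blocked at fork node M ∈ conditioning set.
  P5: blocked at fork node M ∈ conditioning set.
  P6: blocked at fork node M ∈ conditioning set.
  P7: blocked at fork node M ∈ conditioning set.
  P8: blocked at fork node M ∈ conditioning set.
{M} contains no descendant of U and blocks every backdoor path.
{M} is the unique smallest valid adjustment set.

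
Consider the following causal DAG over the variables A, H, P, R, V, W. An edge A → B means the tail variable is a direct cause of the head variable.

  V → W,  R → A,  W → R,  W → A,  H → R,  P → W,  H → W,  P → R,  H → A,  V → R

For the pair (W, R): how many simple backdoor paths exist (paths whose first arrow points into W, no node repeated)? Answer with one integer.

4

A backdoor path from W to R is any simple undirected path whose first edge points into W (i.e. leaves W via a parent).
Parents of W: {H, P, V}.
Enumerating:
  P1: W <- P -> R
  P2: W <- V -> R
  P3: W <- H -> R
  P4: W <- H -> A <- R
That exhausts the simple backdoor paths. Count: 4.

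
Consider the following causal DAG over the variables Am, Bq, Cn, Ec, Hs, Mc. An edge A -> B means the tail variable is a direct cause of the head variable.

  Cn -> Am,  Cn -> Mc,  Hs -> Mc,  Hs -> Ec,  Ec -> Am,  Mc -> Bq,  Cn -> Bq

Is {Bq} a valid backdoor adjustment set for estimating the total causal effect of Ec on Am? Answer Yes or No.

Backdoor paths from Ec to Am (paths whose first edge points into Ec):
  P1: Ec <- Hs -> Mc <- Cn -> Am
  P2: Ec <- Hs -> Mc -> Bq <- Cn -> Am
Condition 1 (no descendant of Ec in the set): holds — descendants of Ec are {Am}; none are in {Bq}.
Condition 2 (every backdoor path blocked by {Bq}):
  P1: open — collider(s) Mc are conditioned on (or have a conditioned descendant) and no non-collider on the path is in the set.
  P2: open — collider(s) Bq are conditioned on (or have a conditioned descendant) and no non-collider on the path is in the set.
{Bq} does not satisfy the backdoor criterion.

No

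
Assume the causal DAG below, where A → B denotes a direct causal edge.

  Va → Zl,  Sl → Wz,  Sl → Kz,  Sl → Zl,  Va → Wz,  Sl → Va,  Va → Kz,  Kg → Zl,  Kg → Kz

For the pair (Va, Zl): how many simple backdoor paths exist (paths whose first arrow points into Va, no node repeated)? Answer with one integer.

A backdoor path from Va to Zl is any simple undirected path whose first edge points into Va (i.e. leaves Va via a parent).
Parents of Va: {Sl}.
Enumerating:
  P1: Va <- Sl -> Zl
  P2: Va <- Sl -> Kz <- Kg -> Zl
That exhausts the simple backdoor paths. Count: 2.

2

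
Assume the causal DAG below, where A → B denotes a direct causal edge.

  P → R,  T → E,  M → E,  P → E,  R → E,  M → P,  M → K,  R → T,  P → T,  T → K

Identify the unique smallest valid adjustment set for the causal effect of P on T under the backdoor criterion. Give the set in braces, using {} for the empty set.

Variables eligible for adjustment (non-descendants of P, excluding P and T): {M}.
Backdoor paths from P to T:
  P1: P <- M -> K <- T
  P2: P <- M -> E <- R -> T
  P3: P <- M -> E <- T
Each backdoor path contains an unconditioned collider, so every path is already blocked with the empty conditioning set:
  P1: blocked at collider K (neither it nor any descendant is in the conditioning set).
  P2: blocked at collider E (neither it nor any descendant is in the conditioning set).
  P3: blocked at collider E (neither it nor any descendant is in the conditioning set).
The empty set is therefore the unique smallest valid set.

{}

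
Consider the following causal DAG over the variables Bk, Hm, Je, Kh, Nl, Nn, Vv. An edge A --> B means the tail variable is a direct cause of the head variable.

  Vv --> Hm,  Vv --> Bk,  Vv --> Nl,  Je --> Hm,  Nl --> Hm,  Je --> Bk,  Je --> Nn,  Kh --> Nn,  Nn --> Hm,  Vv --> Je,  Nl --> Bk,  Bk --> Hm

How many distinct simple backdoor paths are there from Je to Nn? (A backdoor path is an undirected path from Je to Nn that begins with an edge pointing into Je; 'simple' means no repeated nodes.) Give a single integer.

5

A backdoor path from Je to Nn is any simple undirected path whose first edge points into Je (i.e. leaves Je via a parent).
Parents of Je: {Vv}.
Enumerating:
  P1: Je <- Vv -> Nl -> Bk -> Hm <- Nn
  P2: Je <- Vv -> Nl -> Hm <- Nn
  P3: Je <- Vv -> Bk <- Nl -> Hm <- Nn
  P4: Je <- Vv -> Bk -> Hm <- Nn
  P5: Je <- Vv -> Hm <- Nn
That exhausts the simple backdoor paths. Count: 5.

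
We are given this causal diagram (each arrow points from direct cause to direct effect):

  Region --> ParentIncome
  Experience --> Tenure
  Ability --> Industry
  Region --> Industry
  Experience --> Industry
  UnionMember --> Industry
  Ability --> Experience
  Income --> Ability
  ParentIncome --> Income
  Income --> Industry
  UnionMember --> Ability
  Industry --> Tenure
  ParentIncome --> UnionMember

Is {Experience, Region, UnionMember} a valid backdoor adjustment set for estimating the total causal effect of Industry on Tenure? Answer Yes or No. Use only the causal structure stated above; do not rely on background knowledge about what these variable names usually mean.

Yes

Backdoor paths from Industry to Tenure (paths whose first edge points into Industry):
  P1: Industry <- Region -> ParentIncome -> Income -> Ability -> Experience -> Tenure
  P2: Industry <- Region -> ParentIncome -> UnionMember -> Ability -> Experience -> Tenure
  P3: Industry <- Income <- ParentIncome -> UnionMember -> Ability -> Experience -> Tenure
  P4: Industry <- Income -> Ability -> Experience -> Tenure
  P5: Industry <- UnionMember <- ParentIncome -> Income -> Ability -> Experience -> Tenure
  P6: Industry <- UnionMember -> Ability -> Experience -> Tenure
  P7: Industry <- Ability -> Experience -> Tenure
  P8: Industry <- Experience -> Tenure
Condition 1 (no descendant of Industry in the set): holds — descendants of Industry are {Tenure}; none are in {Experience, Region, UnionMember}.
Condition 2 (every backdoor path blocked by {Experience, Region, UnionMember}):
  P1: blocked at fork node Region ∈ conditioning set.
  P2: blocked at fork node Region ∈ conditioning set.
  P3: blocked at chain node UnionMember ∈ conditioning set.
  P4: blocked at chain node Experience ∈ conditioning set.
  P5: blocked at chain node UnionMember ∈ conditioning set.
  P6: blocked at fork node UnionMember ∈ conditioning set.
  P7: blocked at chain node Experience ∈ conditioning set.
  P8: blocked at fork node Experience ∈ conditioning set.
{Experience, Region, UnionMember} satisfies the backdoor criterion.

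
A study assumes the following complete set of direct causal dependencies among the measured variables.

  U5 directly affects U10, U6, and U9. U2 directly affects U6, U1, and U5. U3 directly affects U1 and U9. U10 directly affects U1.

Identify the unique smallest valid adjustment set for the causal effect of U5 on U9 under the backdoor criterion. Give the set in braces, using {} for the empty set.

Variables eligible for adjustment (non-descendants of U5, excluding U5 and U9): {U2, U3}.
Backdoor paths from U5 to U9:
  P1: U5 <- U2 -> U1 <- U3 -> U9
Each backdoor path contains an unconditioned collider, so every path is already blocked with the empty conditioning set:
  P1: blocked at collider U1 (neither it nor any descendant is in the conditioning set).
The empty set is therefore the unique smallest valid set.

{}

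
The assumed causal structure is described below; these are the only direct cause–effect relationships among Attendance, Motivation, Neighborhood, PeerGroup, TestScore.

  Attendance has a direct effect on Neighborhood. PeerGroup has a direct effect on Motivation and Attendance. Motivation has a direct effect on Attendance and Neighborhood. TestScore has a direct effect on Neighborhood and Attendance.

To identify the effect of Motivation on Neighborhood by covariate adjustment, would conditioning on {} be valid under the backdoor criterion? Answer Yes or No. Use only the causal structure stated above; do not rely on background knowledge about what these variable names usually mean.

No

Backdoor paths from Motivation to Neighborhood (paths whose first edge points into Motivation):
  P1: Motivation <- PeerGroup -> Attendance <- TestScore -> Neighborhood
  P2: Motivation <- PeerGroup -> Attendance -> Neighborhood
Condition 1 (no descendant of Motivation in the set): holds — descendants of Motivation are {Attendance, Neighborhood}; none are in {}.
Condition 2 (every backdoor path blocked by {}):
  P1: blocked at collider Attendance (neither it nor any descendant is in the conditioning set).
  P2: open — no interior node is in the conditioning set.
{} does not satisfy the backdoor criterion.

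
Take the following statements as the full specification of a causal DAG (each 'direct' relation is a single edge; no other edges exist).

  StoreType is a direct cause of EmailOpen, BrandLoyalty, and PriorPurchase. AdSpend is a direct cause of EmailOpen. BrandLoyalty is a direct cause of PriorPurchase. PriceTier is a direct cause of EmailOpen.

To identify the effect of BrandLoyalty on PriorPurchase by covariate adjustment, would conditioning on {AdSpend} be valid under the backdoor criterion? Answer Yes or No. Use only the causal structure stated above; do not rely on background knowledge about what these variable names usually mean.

No

Backdoor paths from BrandLoyalty to PriorPurchase (paths whose first edge points into BrandLoyalty):
  P1: BrandLoyalty <- StoreType -> PriorPurchase
Condition 1 (no descendant of BrandLoyalty in the set): holds — descendants of BrandLoyalty are {PriorPurchase}; none are in {AdSpend}.
Condition 2 (every backdoor path blocked by {AdSpend}):
  P1: open — no interior node is in the conditioning set.
{AdSpend} does not satisfy the backdoor criterion.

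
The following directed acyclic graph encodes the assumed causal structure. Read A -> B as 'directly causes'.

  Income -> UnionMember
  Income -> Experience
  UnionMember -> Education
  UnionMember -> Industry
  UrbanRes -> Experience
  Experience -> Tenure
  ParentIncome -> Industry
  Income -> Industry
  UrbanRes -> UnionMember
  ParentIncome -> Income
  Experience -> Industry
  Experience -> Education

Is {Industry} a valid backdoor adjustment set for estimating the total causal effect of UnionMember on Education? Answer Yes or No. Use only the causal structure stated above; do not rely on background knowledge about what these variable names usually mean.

No

Backdoor paths from UnionMember to Education (paths whose first edge points into UnionMember):
  P1: UnionMember <- UrbanRes -> Experience -> Education
  P2: UnionMember <- Income <- ParentIncome -> Industry <- Experience -> Education
  P3: UnionMember <- Income -> Experience -> Education
  P4: UnionMember <- Income -> Industry <- Experience -> Education
Condition 1 (no descendant of UnionMember in the set): FAILS — Industry is a descendant of UnionMember.
Condition 2 (every backdoor path blocked by {Industry}):
  P1: open — no interior node is in the conditioning set.
  P2: open — collider(s) Industry are conditioned on (or have a conditioned descendant) and no non-collider on the path is in the set.
  P3: open — no interior node is in the conditioning set.
  P4: open — collider(s) Industry are conditioned on (or have a conditioned descendant) and no non-collider on the path is in the set.
{Industry} does not satisfy the backdoor criterion.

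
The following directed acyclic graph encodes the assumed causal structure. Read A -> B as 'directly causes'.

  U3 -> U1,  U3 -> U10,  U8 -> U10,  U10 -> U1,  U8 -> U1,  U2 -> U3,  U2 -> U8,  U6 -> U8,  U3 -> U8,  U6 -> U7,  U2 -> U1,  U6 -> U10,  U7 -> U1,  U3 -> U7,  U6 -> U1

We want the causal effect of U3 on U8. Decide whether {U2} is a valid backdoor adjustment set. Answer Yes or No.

Yes

Backdoor paths from U3 to U8 (paths whose first edge points into U3):
  P1: U3 <- U2 -> U8
  P2: U3 <- U2 -> U1 <- U6 -> U8
  P3: U3 <- U2 -> U1 <- U6 -> U10 <- U8
  P4: U3 <- U2 -> U1 <- U8
  P5: U3 <- U2 -> U1 <- U7 <- U6 -> U8
  P6: U3 <- U2 -> U1 <- U7 <- U6 -> U10 <- U8
  P7: U3 <- U2 -> U1 <- U10 <- U6 -> U8
  P8: U3 <- U2 -> U1 <- U10 <- U8
Condition 1 (no descendant of U3 in the set): holds — descendants of U3 are {U1, U10, U7, U8}; none are in {U2}.
Condition 2 (every backdoor path blocked by {U2}):
  P1: blocked at fork node U2 ∈ conditioning set.
  P2: blocked at fork node U2 ∈ conditioning set.
  P3: blocked at fork node U2 ∈ conditioning set.
  P4: blocked at fork node U2 ∈ conditioning set.
  P5: blocked at fork node U2 ∈ conditioning set.
  P6: blocked at fork node U2 ∈ conditioning set.
  P7: blocked at fork node U2 ∈ conditioning set.
  P8: blocked at fork node U2 ∈ conditioning set.
{U2} satisfies the backdoor criterion.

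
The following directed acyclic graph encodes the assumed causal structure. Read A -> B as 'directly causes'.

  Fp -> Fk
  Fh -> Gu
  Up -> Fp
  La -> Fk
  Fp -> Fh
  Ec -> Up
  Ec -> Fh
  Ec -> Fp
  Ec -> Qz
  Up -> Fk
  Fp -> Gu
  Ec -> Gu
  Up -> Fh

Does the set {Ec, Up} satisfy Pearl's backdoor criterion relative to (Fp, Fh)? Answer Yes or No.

Yes

Backdoor paths from Fp to Fh (paths whose first edge points into Fp):
  P1: Fp <- Ec -> Up -> Fh
  P2: Fp <- Ec -> Fh
  P3: Fp <- Ec -> Gu <- Fh
  P4: Fp <- Up <- Ec -> Fh
  P5: Fp <- Up <- Ec -> Gu <- Fh
  P6: Fp <- Up -> Fh
Condition 1 (no descendant of Fp in the set): holds — descendants of Fp are {Fh, Fk, Gu}; none are in {Ec, Up}.
Condition 2 (every backdoor path blocked by {Ec, Up}):
  P1: blocked at fork node Ec ∈ conditioning set.
  P2: blocked at fork node Ec ∈ conditioning set.
  P3: blocked at fork node Ec ∈ conditioning set.
  P4: blocked at chain node Up ∈ conditioning set.
  P5: blocked at chain node Up ∈ conditioning set.
  P6: blocked at fork node Up ∈ conditioning set.
{Ec, Up} satisfies the backdoor criterion.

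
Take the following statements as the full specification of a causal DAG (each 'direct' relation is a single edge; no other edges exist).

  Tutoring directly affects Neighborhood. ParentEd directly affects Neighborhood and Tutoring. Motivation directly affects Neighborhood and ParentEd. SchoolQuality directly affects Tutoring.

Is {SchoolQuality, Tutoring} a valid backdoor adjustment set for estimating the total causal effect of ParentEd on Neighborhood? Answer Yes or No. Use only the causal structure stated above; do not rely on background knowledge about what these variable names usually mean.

Backdoor paths from ParentEd to Neighborhood (paths whose first edge points into ParentEd):
  P1: ParentEd <- Motivation -> Neighborhood
Condition 1 (no descendant of ParentEd in the set): FAILS — Tutoring is a descendant of ParentEd.
Condition 2 (every backdoor path blocked by {SchoolQuality, Tutoring}):
  P1: open — no interior node is in the conditioning set.
{SchoolQuality, Tutoring} does not satisfy the backdoor criterion.

No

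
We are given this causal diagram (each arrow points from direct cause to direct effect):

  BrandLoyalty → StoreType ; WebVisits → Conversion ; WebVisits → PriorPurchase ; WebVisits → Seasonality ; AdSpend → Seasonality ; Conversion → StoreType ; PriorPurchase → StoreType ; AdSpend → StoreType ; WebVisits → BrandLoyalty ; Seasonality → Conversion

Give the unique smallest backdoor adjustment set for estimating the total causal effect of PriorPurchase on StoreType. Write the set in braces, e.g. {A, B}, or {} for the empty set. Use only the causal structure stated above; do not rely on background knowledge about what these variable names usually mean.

{WebVisits}

Variables eligible for adjustment (non-descendants of PriorPurchase, excluding PriorPurchase and StoreType): {AdSpend, BrandLoyalty, Conversion, Seasonality, WebVisits}.
Backdoor paths from PriorPurchase to StoreType:
  P1: PriorPurchase <- WebVisits -> BrandLoyalty -> StoreType
  P2: PriorPurchase <- WebVisits -> Seasonality <- AdSpend -> StoreType
  P3: PriorPurchase <- WebVisits -> Seasonality -> Conversion -> StoreType
  P4: PriorPurchase <- WebVisits -> Conversion <- Seasonality <- AdSpend -> StoreType
  P5: PriorPurchase <- WebVisits -> Conversion -> StoreType
The empty set is not sufficient: P1 (PriorPurchase <- WebVisits -> BrandLoyalty -> StoreType) has no collider blocking it and no conditioned non-collider, so it is open.
Try {WebVisits}:
  P1: blocked at fork node WebVisits ∈ conditioning set.
  P2: blocked at fork node WebVisits ∈ conditioning set.
  P3: blocked at fork node WebVisits ∈ conditioning set.
  P4: blocked at fork node WebVisits ∈ conditioning set.
  P5: blocked at fork node WebVisits ∈ conditioning set.
{WebVisits} contains no descendant of PriorPurchase and blocks every backdoor path.
No other singleton works — e.g. {AdSpend} leaves P1 open — so {WebVisits} is the unique smallest valid adjustment set.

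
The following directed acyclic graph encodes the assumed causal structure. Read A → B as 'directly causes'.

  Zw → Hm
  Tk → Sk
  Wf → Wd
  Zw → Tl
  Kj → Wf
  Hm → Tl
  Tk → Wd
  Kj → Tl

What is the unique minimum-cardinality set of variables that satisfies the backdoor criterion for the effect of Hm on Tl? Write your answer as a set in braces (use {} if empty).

{Zw}

Variables eligible for adjustment (non-descendants of Hm, excluding Hm and Tl): {Kj, Sk, Tk, Wd, Wf, Zw}.
Backdoor paths from Hm to Tl:
  P1: Hm <- Zw -> Tl
The empty set is not sufficient: P1 (Hm <- Zw -> Tl) has no collider blocking it and no conditioned non-collider, so it is open.
Try {Zw}:
  P1: blocked at fork node Zw ∈ conditioning set.
{Zw} contains no descendant of Hm and blocks every backdoor path.
No other singleton works — e.g. {Tk} leaves P1 open — so {Zw} is the unique smallest valid adjustment set.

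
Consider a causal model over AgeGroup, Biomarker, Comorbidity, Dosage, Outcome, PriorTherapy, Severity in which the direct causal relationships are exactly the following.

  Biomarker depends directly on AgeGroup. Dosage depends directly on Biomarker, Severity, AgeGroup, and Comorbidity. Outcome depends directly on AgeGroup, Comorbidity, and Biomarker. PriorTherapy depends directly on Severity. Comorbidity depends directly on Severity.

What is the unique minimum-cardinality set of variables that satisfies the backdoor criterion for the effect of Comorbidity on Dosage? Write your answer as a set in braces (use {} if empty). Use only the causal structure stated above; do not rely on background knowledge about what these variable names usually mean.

Variables eligible for adjustment (non-descendants of Comorbidity, excluding Comorbidity and Dosage): {AgeGroup, Biomarker, PriorTherapy, Severity}.
Backdoor paths from Comorbidity to Dosage:
  P1: Comorbidity <- Severity -> Dosage
The empty set is not sufficient: P1 (Comorbidity <- Severity -> Dosage) has no collider blocking it and no conditioned non-collider, so it is open.
Try {Severity}:
  P1: blocked at fork node Severity ∈ conditioning set.
{Severity} contains no descendant of Comorbidity and blocks every backdoor path.
No other singleton works — e.g. {AgeGroup} leaves P1 open — so {Severity} is the unique smallest valid adjustment set.

{Severity}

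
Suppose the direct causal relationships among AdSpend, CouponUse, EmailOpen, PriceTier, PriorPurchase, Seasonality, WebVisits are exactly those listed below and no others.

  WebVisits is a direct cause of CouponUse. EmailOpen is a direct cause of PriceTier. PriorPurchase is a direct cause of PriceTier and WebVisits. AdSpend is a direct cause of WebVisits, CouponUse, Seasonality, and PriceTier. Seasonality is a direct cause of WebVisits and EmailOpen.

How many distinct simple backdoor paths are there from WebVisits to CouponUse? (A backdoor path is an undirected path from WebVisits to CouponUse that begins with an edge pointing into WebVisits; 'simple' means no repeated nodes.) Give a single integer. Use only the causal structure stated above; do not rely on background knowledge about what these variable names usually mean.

5

A backdoor path from WebVisits to CouponUse is any simple undirected path whose first edge points into WebVisits (i.e. leaves WebVisits via a parent).
Parents of WebVisits: {AdSpend, PriorPurchase, Seasonality}.
Enumerating:
  P1: WebVisits <- AdSpend -> CouponUse
  P2: WebVisits <- Seasonality <- AdSpend -> CouponUse
  P3: WebVisits <- Seasonality -> EmailOpen -> PriceTier <- AdSpend -> CouponUse
  P4: WebVisits <- PriorPurchase -> PriceTier <- AdSpend -> CouponUse
  P5: WebVisits <- PriorPurchase -> PriceTier <- EmailOpen <- Seasonality <- AdSpend -> CouponUse
That exhausts the simple backdoor paths. Count: 5.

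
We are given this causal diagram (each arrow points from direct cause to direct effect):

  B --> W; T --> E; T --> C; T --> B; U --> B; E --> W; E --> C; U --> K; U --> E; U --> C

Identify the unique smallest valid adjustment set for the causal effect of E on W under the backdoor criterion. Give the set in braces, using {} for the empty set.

Variables eligible for adjustment (non-descendants of E, excluding E and W): {B, K, T, U}.
Backdoor paths from E to W:
  P1: E <- T -> B -> W
  P2: E <- T -> C <- U -> B -> W
  P3: E <- U -> B -> W
  P4: E <- U -> C <- T -> B -> W
The empty set is not sufficient: P1 (E <- T -> B -> W) has no collider blocking it and no conditioned non-collider, so it is open.
Try {B}:
  P1: blocked at chain node B ∈ conditioning set.
  P2: blocked at collider C (neither it nor any descendant is in the conditioning set).
  P3: blocked at chain node B ∈ conditioning set.
  P4: blocked at collider C (neither it nor any descendant is in the conditioning set).
{B} contains no descendant of E and blocks every backdoor path.
No other singleton works — e.g. {T} leaves P3 open — so {B} is the unique smallest valid adjustment set.

{B}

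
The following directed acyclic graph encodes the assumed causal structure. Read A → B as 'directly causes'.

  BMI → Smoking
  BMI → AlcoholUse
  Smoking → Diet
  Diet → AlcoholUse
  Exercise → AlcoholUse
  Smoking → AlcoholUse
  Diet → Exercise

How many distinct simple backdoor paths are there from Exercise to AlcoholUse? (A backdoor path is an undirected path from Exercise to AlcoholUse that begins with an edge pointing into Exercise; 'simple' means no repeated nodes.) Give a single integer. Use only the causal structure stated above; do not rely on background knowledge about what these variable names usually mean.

3

A backdoor path from Exercise to AlcoholUse is any simple undirected path whose first edge points into Exercise (i.e. leaves Exercise via a parent).
Parents of Exercise: {Diet}.
Enumerating:
  P1: Exercise <- Diet <- Smoking <- BMI -> AlcoholUse
  P2: Exercise <- Diet <- Smoking -> AlcoholUse
  P3: Exercise <- Diet -> AlcoholUse
That exhausts the simple backdoor paths. Count: 3.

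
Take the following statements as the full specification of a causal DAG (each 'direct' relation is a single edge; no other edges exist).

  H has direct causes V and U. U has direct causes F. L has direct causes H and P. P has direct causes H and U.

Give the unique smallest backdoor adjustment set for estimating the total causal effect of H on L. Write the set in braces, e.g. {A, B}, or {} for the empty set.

Variables eligible for adjustment (non-descendants of H, excluding H and L): {F, U, V}.
Backdoor paths from H to L:
  P1: H <- U -> P -> L
The empty set is not sufficient: P1 (H <- U -> P -> L) has no collider blocking it and no conditioned non-collider, so it is open.
Try {U}:
  P1: blocked at fork node U ∈ conditioning set.
{U} contains no descendant of H and blocks every backdoor path.
No other singleton works — e.g. {V} leaves P1 open — so {U} is the unique smallest valid adjustment set.

{U}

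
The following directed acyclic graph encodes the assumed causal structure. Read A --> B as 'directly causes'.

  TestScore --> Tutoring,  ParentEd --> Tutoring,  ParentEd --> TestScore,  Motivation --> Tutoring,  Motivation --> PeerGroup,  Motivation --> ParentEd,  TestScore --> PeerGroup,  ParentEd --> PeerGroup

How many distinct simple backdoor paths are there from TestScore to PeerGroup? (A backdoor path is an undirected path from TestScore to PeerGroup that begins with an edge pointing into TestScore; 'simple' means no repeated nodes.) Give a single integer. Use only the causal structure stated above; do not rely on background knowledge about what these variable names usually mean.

3

A backdoor path from TestScore to PeerGroup is any simple undirected path whose first edge points into TestScore (i.e. leaves TestScore via a parent).
Parents of TestScore: {ParentEd}.
Enumerating:
  P1: TestScore <- ParentEd <- Motivation -> PeerGroup
  P2: TestScore <- ParentEd -> Tutoring <- Motivation -> PeerGroup
  P3: TestScore <- ParentEd -> PeerGroup
That exhausts the simple backdoor paths. Count: 3.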